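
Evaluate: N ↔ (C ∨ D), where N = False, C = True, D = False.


N = False, C = True, D = False
Step 1: C ∨ D = True OR False = True
Step 2: N ↔ (True): true when both sides have same truth value.
Result: False ↔ True = False

False


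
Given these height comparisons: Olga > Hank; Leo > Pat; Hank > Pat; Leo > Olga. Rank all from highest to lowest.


Constraints: Olga > Hank; Leo > Pat; Hank > Pat; Leo > Olga
Method: at each step, the next-highest is the one remaining person who never appears on the smaller side of a constraint between remaining people.
  Step 1: remaining {Pat, Olga, Hank, Leo}; on the smaller side: {Pat, Olga, Hank} → Leo is next (Leo > Pat; Leo > Olga).
  Step 2: remaining {Pat, Olga, Hank}; on the smaller side: {Pat, Hank} → Olga is next (Olga > Hank).
  Step 3: remaining {Pat, Hank}; on the smaller side: {Pat} → Hank is next (Hank > Pat).
  Step 4: only Pat remains → lowest.
Final ranking (highest to lowest):

Leo > Olga > Hank > Pat


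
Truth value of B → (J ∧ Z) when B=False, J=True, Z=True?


B = False, J = True, Z = True
Expression: B → (J ∧ Z)
Step 1: J ∧ Z = True AND True = True
Step 2: B → (True) = False → True = True

True


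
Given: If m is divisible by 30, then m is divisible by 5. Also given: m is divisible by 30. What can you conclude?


Modus ponens: P → Q, P ⊢ Q
P: m is divisible by 30
Q: m is divisible by 5
We have P → Q and P is true.
By modus ponens, Q must be true.

m is divisible by 5


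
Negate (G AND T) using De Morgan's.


De Morgan's law: ¬(P ∧ Q) ≡ ¬P ∨ ¬Q
¬(G ∧ T) = ¬G ∨ ¬T

¬G ∨ ¬T


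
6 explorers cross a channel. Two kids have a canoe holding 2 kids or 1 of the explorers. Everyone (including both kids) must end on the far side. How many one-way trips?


Per crossing of one of the explorers: kids→, one←, one of the explorers→, one← = 4 trips
6 × 4 = 24, + 1 final kids→ = 25
Minimum trips = 25

25


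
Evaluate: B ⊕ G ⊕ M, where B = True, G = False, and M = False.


B = True, G = False, M = False
Step 1: B ⊕ G = True XOR False = True
Step 2: True ⊕ M = True XOR False = True
XOR is true when an odd number of operands are true.

True


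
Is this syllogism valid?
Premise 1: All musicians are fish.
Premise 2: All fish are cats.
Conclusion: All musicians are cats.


Premise 1: All musicians are fish.
Premise 2: All fish are cats.
Conclusion: All musicians are cats.
Barbara syllogism (AAA-1): All A are B, All B are C → All A are C.
Middle term (fish) distributed in premise 2.

Valid


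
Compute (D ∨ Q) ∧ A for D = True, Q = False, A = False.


D = True, Q = False, A = False
Step 1: D ∨ Q = True OR False = True
Step 2: True ∧ A = True AND False = False
OR is true when at least one operand is true; AND requires both.

False


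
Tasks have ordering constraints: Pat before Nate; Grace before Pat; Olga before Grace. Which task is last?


Constraints: Pat before Nate; Grace before Pat; Olga before Grace
The last task can have nothing scheduled after it, so it must never appear on the left of a 'before'.
Tasks appearing before some other task: Pat, Grace, Olga.
The only task not in that list is Nate → it is last.

Nate


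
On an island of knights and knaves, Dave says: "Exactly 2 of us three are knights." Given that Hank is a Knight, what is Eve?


Dave claims exactly 2 knights among Dave, Hank, Eve.
Given: Hank is a Knight.

Case 1: Dave is a Knight (tells truth)
  Then exactly 2 of the three are knights.
  Counting Dave, Hank: 2 knight(s) so far. Need 0 more → Eve = Knave.
Case 2: Dave is a Knave (lies)
  Then the count is NOT 2.
  If Eve = Knight, count = 2 = 2 → claim would be true, contradicts lie.
  If Eve = Knave, count = 1 ≠ 2 → lie confirmed ✓

Eve is a Knave.

Knave


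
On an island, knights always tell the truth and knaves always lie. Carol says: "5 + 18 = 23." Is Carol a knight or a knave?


Statement: "5 + 18 = 23."
Actual: 5 + 18 = 23
Claimed: 23
Statement is TRUE → Carol tells the truth → Knight

Knight


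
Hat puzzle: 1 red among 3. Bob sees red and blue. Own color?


Total red = 1, seen red = 1
Own red = 1 - 1 = 0
Bob's hat is blue.

blue


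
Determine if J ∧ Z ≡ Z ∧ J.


Expression 1: J ∧ Z
Expression 2: Z ∧ J
Truth table (J Z | Expr1 Expr2):
  T T |   T     T
  T F |   F     F
  F T |   F     F
  F F |   F     F
All 4 rows agree, so the expressions are logically equivalent.

Yes


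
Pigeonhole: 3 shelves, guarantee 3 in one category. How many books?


Pigeonhole: to guarantee k in one of n categories, need (k-1)×n + 1.
k = 3, n = 3
Minimum = (3-1) × 3 + 1 = 2 × 3 + 1

7


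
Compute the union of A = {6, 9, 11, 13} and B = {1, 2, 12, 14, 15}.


A = {6, 9, 11, 13}
B = {1, 2, 12, 14, 15}
Operation: union
All elements combined: 1, 2, 6, 9, 11, 12, 13, 14, 15

{1, 2, 6, 9, 11, 12, 13, 14, 15}


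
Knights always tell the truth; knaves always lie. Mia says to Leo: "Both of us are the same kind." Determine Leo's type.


Mia says: "Both of us are the same kind."
Case 1: Mia is a Knight (truth-teller)
  Statement is true → they ARE the same → Leo is also a Knight
Case 2: Mia is a Knave (liar)
  Statement is false → they are NOT the same → Leo is a Knight
In both cases, Leo is a Knight.

Knight


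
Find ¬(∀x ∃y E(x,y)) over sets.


Original: ∀x ∃y E(x,y)
Rule: ¬∀→∃, ¬∃→∀, negate predicate.
Negation: ∃x ∀y ¬E(x,y)

∃x ∀y ¬E(x,y)


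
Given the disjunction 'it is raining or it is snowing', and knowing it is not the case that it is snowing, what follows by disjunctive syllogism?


Disjunctive syllogism: P ∨ Q, ¬P ⊢ Q
Disjunction: it is raining ∨ it is snowing
We know it is not the case that it is snowing.
By disjunctive syllogism, the other disjunct must be true.

It is raining


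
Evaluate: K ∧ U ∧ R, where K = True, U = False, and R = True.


K = True, U = False, R = True
Step 1: K ∧ U = True AND False = False
Step 2: (False) ∧ R = (False) AND True = False
AND is true only when ALL operands are true.

False


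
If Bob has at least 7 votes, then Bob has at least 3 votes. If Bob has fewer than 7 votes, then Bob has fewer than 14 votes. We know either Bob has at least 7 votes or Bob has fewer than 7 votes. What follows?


Constructive dilemma: (P → Q) ∧ (R → S), P ∨ R ⊢ Q ∨ S
Premise 1: Bob has at least 7 votes → Bob has at least 3 votes
Premise 2: Bob has fewer than 7 votes → Bob has fewer than 14 votes
Premise 3: Bob has at least 7 votes ∨ Bob has fewer than 7 votes
Case 1: Assuming Bob has at least 7 votes, then by Premise 1, Bob has at least 3 votes.
Case 2: Assuming Bob has fewer than 7 votes, then by Premise 2, Bob has fewer than 14 votes.
Since one of Bob has at least 7 votes or Bob has fewer than 7 votes must hold, we get Bob has at least 3 votes or Bob has fewer than 14 votes.

Bob has at least 3 votes or Bob has fewer than 14 votes.


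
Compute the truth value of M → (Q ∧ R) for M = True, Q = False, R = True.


M = True, Q = False, R = True
Step 1: Q ∧ R = False AND True = False
Step 2: M → (False): false only when M=True and consequent=False.
Result: False

False


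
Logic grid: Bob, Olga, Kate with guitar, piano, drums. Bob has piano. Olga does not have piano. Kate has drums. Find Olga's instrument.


From clues:
  Kate → drums
  Bob → piano
By elimination, Olga gets the remaining.

guitar


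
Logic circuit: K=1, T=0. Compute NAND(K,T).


K AND T = 0
NOT(0) = 1

1


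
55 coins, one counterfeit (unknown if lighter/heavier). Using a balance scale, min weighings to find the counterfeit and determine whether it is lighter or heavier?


Let n = 55. 110 possibilities (n coins × lighter/heavier); each weighing has 3 outcomes.
Bound for k weighings: say the first weighing puts j coins on each pan. If it tips, the 2j weighed coins remain suspects (each with a known direction) and k-1 weighings give 3^(k-1) outcomes; 3^(k-1) is odd, so 2j ≤ 3^(k-1) - 1. If it balances, the n - 2j unweighed coins remain with direction unknown: 2(n - 2j) ≤ 3^(k-1) - 1 by the same parity argument. Adding, n ≤ (3^(k-1) - 1) + (3^(k-1) - 1)/2 = (3^k - 3)/2, and the classical three-group strategy achieves this (3 coins in 2 weighings, 12 in 3, 39 in 4, 120 in 5).
So we need the smallest k with (3^k - 3)/2 ≥ 55.
k = 4: (3^4 - 3)/2 = 39 < 55 ✗
k = 5: (3^5 - 3)/2 = 120 ≥ 55 ✓

5


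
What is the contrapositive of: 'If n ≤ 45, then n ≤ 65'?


Original: If n ≤ 45, then n ≤ 65
Contrapositive: If ¬Q, then ¬P
Negate Q: not (n ≤ 65)
Negate P: not (n ≤ 45)

If not (n ≤ 65), then not (n ≤ 45).


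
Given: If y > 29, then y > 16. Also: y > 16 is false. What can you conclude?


Modus tollens: P → Q, ¬Q ⊢ ¬P
P: y > 29
Q: y > 16
We have P → Q and Q is false.
By modus tollens, P must be false.

It is not the case that y > 29


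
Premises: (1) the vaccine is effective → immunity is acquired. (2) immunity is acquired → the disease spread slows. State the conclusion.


Hypothetical syllogism: P → Q, Q → R ⊢ P → R
Premise 1: the vaccine is effective → immunity is acquired
Premise 2: immunity is acquired → the disease spread slows
Chain the implications: the middle term (immunity is acquired) links the two.
Conclusion: If the vaccine is effective, then the disease spread slows.

If the vaccine is effective, then the disease spread slows.


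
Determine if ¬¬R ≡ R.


Expression 1: ¬¬R
Expression 2: R
Truth table (R | Expr1 Expr2):
  T |   T     T
  F |   F     F
All 2 rows agree, so the expressions are logically equivalent.

Yes


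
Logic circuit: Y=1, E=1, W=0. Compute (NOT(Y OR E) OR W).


Y OR E = 1
NOT(1) = 0
0 OR 0 = 0

0


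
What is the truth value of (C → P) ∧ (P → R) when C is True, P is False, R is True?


C = True, P = False, R = True
Step 1: C → P is false only when C=True and P=False. Result: False
Step 2: P → R is false only when P=True and R=False. Result: True
Step 3: False ∧ True = False

False


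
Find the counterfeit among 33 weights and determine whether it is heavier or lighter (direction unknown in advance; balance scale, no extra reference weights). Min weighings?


Let n = 33. 66 possibilities (n weights × lighter/heavier); each weighing has 3 outcomes.
Bound for k weighings: say the first weighing puts j weights on each pan. If it tips, the 2j weighed weights remain suspects (each with a known direction) and k-1 weighings give 3^(k-1) outcomes; 3^(k-1) is odd, so 2j ≤ 3^(k-1) - 1. If it balances, the n - 2j unweighed weights remain with direction unknown: 2(n - 2j) ≤ 3^(k-1) - 1 by the same parity argument. Adding, n ≤ (3^(k-1) - 1) + (3^(k-1) - 1)/2 = (3^k - 3)/2, and the classical three-group strategy achieves this (3 weights in 2 weighings, 12 in 3, 39 in 4, 120 in 5).
So we need the smallest k with (3^k - 3)/2 ≥ 33.
k = 3: (3^3 - 3)/2 = 12 < 33 ✗
k = 4: (3^4 - 3)/2 = 39 ≥ 33 ✓

4


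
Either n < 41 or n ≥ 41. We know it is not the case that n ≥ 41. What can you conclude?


Disjunctive syllogism: P ∨ Q, ¬P ⊢ Q
Disjunction: n < 41 ∨ n ≥ 41
We know it is not the case that n ≥ 41.
By disjunctive syllogism, the other disjunct must be true.

n < 41


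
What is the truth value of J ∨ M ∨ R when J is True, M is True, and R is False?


J = True, M = True, R = False
Step 1: J ∨ M = True OR True = True
Step 2: True ∨ R = True OR False = True
OR is true when at least one operand is true.

True


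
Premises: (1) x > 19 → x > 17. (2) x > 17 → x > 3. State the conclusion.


Hypothetical syllogism: P → Q, Q → R ⊢ P → R
Premise 1: x > 19 → x > 17
Premise 2: x > 17 → x > 3
Chain the implications: the middle term (x > 17) links the two.
Conclusion: If x > 19, then x > 3.

If x > 19, then x > 3.


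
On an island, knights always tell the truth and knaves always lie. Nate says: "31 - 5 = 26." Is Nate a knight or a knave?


Statement: "31 - 5 = 26."
Actual: 31 - 5 = 26
Claimed: 26
Statement is TRUE → Nate tells the truth → Knight

Knight


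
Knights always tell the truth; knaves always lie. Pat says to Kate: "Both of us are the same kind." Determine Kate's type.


Pat says: "Both of us are the same kind."
Case 1: Pat is a Knight (truth-teller)
  Statement is true → they ARE the same → Kate is also a Knight
Case 2: Pat is a Knave (liar)
  Statement is false → they are NOT the same → Kate is a Knight
In both cases, Kate is a Knight.

Knight


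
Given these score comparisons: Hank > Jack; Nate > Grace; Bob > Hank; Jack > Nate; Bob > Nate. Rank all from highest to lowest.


Constraints: Hank > Jack; Nate > Grace; Bob > Hank; Jack > Nate; Bob > Nate
Method: at each step, the next-highest is the one remaining person who never appears on the smaller side of a constraint between remaining people.
  Step 1: remaining {Hank, Grace, Nate, Bob, Jack}; on the smaller side: {Hank, Grace, Nate, Jack} → Bob is next (Bob > Hank; Bob > Nate).
  Step 2: remaining {Hank, Grace, Nate, Jack}; on the smaller side: {Grace, Nate, Jack} → Hank is next (Hank > Jack).
  Step 3: remaining {Grace, Nate, Jack}; on the smaller side: {Grace, Nate} → Jack is next (Jack > Nate).
  Step 4: remaining {Grace, Nate}; on the smaller side: {Grace} → Nate is next (Nate > Grace).
  Step 5: only Grace remains → lowest.
Final ranking (highest to lowest):

Bob > Hank > Jack > Nate > Grace


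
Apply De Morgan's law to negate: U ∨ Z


De Morgan's law: ¬(P ∨ Q) ≡ ¬P ∧ ¬Q
¬(U ∨ Z) = ¬U ∧ ¬Z

¬U ∧ ¬Z


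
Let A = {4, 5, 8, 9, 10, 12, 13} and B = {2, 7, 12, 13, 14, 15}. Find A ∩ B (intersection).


A = {4, 5, 8, 9, 10, 12, 13}
B = {2, 7, 12, 13, 14, 15}
Operation: intersection
Elements in both: 12, 13

{12, 13}


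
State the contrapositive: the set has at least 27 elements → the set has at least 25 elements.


Original: If the set has at least 27 elements, then the set has at least 25 elements
Contrapositive: If ¬Q, then ¬P
Negate Q: not (the set has at least 25 elements)
Negate P: not (the set has at least 27 elements)

If not (the set has at least 25 elements), then not (the set has at least 27 elements).


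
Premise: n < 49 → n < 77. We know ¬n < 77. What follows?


Modus tollens: P → Q, ¬Q ⊢ ¬P
P: n < 49
Q: n < 77
We have P → Q and Q is false.
By modus tollens, P must be false.

It is not the case that n < 49


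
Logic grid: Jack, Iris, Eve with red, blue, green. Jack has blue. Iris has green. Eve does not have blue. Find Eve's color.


From clues:
  Jack → blue
  Iris → green
By elimination, Eve gets the remaining.

red


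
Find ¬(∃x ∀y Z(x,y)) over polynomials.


Original: ∃x ∀y Z(x,y)
Rule: ¬∀→∃, ¬∃→∀, negate predicate.
Negation: ∀x ∃y ¬Z(x,y)

∀x ∃y ¬Z(x,y)


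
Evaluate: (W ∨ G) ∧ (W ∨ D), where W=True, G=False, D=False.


W = True, G = False, D = False
Expression: (W ∨ G) ∧ (W ∨ D)
Step 1: W ∨ G = True OR False = True
Step 2: W ∨ D = True OR False = True
Step 3: (True) ∧ (True) = True AND True = True

True


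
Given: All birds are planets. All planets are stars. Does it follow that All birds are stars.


Premise 1: All birds are planets.
Premise 2: All planets are stars.
Conclusion: All birds are stars.
Barbara syllogism (AAA-1): All A are B, All B are C → All A are C.
Middle term (planets) distributed in premise 2.

Valid


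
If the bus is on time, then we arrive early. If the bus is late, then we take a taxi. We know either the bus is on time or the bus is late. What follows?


Constructive dilemma: (P → Q) ∧ (R → S), P ∨ R ⊢ Q ∨ S
Premise 1: the bus is on time → we arrive early
Premise 2: the bus is late → we take a taxi
Premise 3: the bus is on time ∨ the bus is late
Case 1: Assuming the bus is on time, then by Premise 1, we arrive early.
Case 2: Assuming the bus is late, then by Premise 2, we take a taxi.
Since one of the bus is on time or the bus is late must hold, we get we arrive early or we take a taxi.

We arrive early or we take a taxi.


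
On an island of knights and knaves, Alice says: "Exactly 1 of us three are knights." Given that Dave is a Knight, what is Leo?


Alice claims exactly 1 knights among Alice, Dave, Leo.
Given: Dave is a Knight.

Case 1: Alice is a Knight (tells truth)
  Then exactly 1 of the three are knights.
  Counting Alice, Dave: 2 knight(s) so far. Need -1 more → impossible.
Case 2: Alice is a Knave (lies)
  Then the count is NOT 1.
  If Leo = Knave, count = 1 = 1 → claim would be true, contradicts lie.
  If Leo = Knight, count = 2 ≠ 1 → lie confirmed ✓

Leo is a Knight.

Knight


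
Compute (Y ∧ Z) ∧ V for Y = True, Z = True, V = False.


Y = True, Z = True, V = False
Step 1: Y ∧ Z = True AND True = True
Step 2: True ∧ V = True AND False = False
AND is true only when ALL operands are true.

False


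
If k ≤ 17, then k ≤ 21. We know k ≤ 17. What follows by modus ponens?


Modus ponens: P → Q, P ⊢ Q
P: k ≤ 17
Q: k ≤ 21
We have P → Q and P is true.
By modus ponens, Q must be true.

k ≤ 21


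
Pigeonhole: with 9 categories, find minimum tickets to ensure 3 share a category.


Pigeonhole: to guarantee k in one of n categories, need (k-1)×n + 1.
k = 3, n = 9
Minimum = (3-1) × 9 + 1 = 2 × 9 + 1

19


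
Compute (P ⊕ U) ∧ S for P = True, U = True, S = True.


P = True, U = True, S = True
Step 1: P ⊕ U = True XOR True = False
Step 2: False ∧ S = False AND True = False
XOR true when exactly one of P,U is true; then AND with S.

False


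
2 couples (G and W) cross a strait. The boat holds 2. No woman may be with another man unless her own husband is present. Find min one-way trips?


Label couples G and W.
1. WG+WW → (far: WG,WW; near: HG,HW)
2. WG ←   (far: WW; near: HG,HW,WG)
3. HG+HW → (far: HG,HW,WW; near: WG)
4. HG ←   (far: HW,WW; near: HG,WG)  — HG returns, since WG is alone on near bank
5. HG+WG → (far: all four; near: empty)
Every state respects the constraint.
Minimum trips = 5

5


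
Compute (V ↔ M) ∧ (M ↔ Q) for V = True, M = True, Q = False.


V = True, M = True, Q = False
Step 1: V ↔ M is true when V and M have the same value. Result: True
Step 2: M ↔ Q is true when M and Q have the same value. Result: False
Step 3: True ∧ False = False

False


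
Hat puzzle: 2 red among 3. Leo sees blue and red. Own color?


Total red = 2, seen red = 1
Own red = 2 - 1 = 1
Leo's hat is red.

red


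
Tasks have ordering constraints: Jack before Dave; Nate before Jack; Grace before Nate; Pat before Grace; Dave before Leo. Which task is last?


Constraints: Jack before Dave; Nate before Jack; Grace before Nate; Pat before Grace; Dave before Leo
The last task can have nothing scheduled after it, so it must never appear on the left of a 'before'.
Tasks appearing before some other task: Jack, Nate, Grace, Pat, Dave.
The only task not in that list is Leo → it is last.

Leo


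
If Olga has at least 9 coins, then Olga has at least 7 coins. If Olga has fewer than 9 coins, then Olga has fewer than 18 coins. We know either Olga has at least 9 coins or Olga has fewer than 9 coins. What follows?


Constructive dilemma: (P → Q) ∧ (R → S), P ∨ R ⊢ Q ∨ S
Premise 1: Olga has at least 9 coins → Olga has at least 7 coins
Premise 2: Olga has fewer than 9 coins → Olga has fewer than 18 coins
Premise 3: Olga has at least 9 coins ∨ Olga has fewer than 9 coins
Case 1: Assuming Olga has at least 9 coins, then by Premise 1, Olga has at least 7 coins.
Case 2: Assuming Olga has fewer than 9 coins, then by Premise 2, Olga has fewer than 18 coins.
Since one of Olga has at least 9 coins or Olga has fewer than 9 coins must hold, we get Olga has at least 7 coins or Olga has fewer than 18 coins.

Olga has at least 7 coins or Olga has fewer than 18 coins.


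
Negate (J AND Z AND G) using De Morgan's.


De Morgan's law: ¬(P ∧ Q ∧ R) ≡ ¬P ∨ ¬Q ∨ ¬R
¬(J ∧ Z ∧ G) = ¬J ∨ ¬Z ∨ ¬G

¬J ∨ ¬Z ∨ ¬G


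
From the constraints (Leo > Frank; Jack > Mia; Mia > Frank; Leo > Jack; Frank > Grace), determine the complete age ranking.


Constraints: Leo > Frank; Jack > Mia; Mia > Frank; Leo > Jack; Frank > Grace
Method: at each step, the next-highest is the one remaining person who never appears on the smaller side of a constraint between remaining people.
  Step 1: remaining {Mia, Frank, Grace, Jack, Leo}; on the smaller side: {Mia, Frank, Grace, Jack} → Leo is next (Leo > Frank; Leo > Jack).
  Step 2: remaining {Mia, Frank, Grace, Jack}; on the smaller side: {Mia, Frank, Grace} → Jack is next (Jack > Mia).
  Step 3: remaining {Mia, Frank, Grace}; on the smaller side: {Frank, Grace} → Mia is next (Mia > Frank).
  Step 4: remaining {Frank, Grace}; on the smaller side: {Grace} → Frank is next (Frank > Grace).
  Step 5: only Grace remains → lowest.
Final ranking (highest to lowest):

Leo > Jack > Mia > Frank > Grace


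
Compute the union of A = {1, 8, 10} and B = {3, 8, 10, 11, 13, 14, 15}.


A = {1, 8, 10}
B = {3, 8, 10, 11, 13, 14, 15}
Operation: union
All elements combined: 1, 3, 8, 10, 11, 13, 14, 15

{1, 3, 8, 10, 11, 13, 14, 15}


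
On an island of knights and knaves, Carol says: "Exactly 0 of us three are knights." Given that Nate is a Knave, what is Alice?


Carol claims exactly 0 knights among Carol, Nate, Alice.
Given: Nate is a Knave.

Case 1: Carol is a Knight (tells truth)
  Then exactly 0 of the three are knights.
  Counting Carol, Nate: 1 knight(s) so far. Need -1 more → impossible.
Case 2: Carol is a Knave (lies)
  Then the count is NOT 0.
  If Alice = Knave, count = 0 = 0 → claim would be true, contradicts lie.
  If Alice = Knight, count = 1 ≠ 0 → lie confirmed ✓

Alice is a Knight.

Knight


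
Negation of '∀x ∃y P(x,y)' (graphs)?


Original: ∀x ∃y P(x,y)
Rule: ¬∀→∃, ¬∃→∀, negate predicate.
Negation: ∃x ∀y ¬P(x,y)

∃x ∀y ¬P(x,y)


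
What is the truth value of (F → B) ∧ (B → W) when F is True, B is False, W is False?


F = True, B = False, W = False
Step 1: F → B is false only when F=True and B=False. Result: False
Step 2: B → W is false only when B=True and W=False. Result: True
Step 3: False ∧ True = False

False


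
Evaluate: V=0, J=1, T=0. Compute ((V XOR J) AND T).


V XOR J = 0^1 = 1
1 AND 0 = 0

0


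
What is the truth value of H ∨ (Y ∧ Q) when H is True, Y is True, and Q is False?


H = True, Y = True, Q = False
Step 1: Y ∧ Q = True AND False = False
Step 2: H ∨ False = True OR False = True
AND evaluated first (higher precedence); then OR applied.

True


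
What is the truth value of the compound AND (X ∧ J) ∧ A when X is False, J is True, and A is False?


X = False, J = True, A = False
Step 1: X ∧ J = False AND True = False
Step 2: False ∧ A = False AND False = False
AND is true only when ALL operands are true.

False


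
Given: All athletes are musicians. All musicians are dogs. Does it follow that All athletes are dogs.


Premise 1: All athletes are musicians.
Premise 2: All musicians are dogs.
Conclusion: All athletes are dogs.
Barbara syllogism (AAA-1): All A are B, All B are C → All A are C.
Middle term (musicians) distributed in premise 2.

Valid


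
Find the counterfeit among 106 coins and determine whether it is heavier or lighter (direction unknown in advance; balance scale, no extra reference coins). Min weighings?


Let n = 106. 212 possibilities (n coins × lighter/heavier); each weighing has 3 outcomes.
Bound for k weighings: say the first weighing puts j coins on each pan. If it tips, the 2j weighed coins remain suspects (each with a known direction) and k-1 weighings give 3^(k-1) outcomes; 3^(k-1) is odd, so 2j ≤ 3^(k-1) - 1. If it balances, the n - 2j unweighed coins remain with direction unknown: 2(n - 2j) ≤ 3^(k-1) - 1 by the same parity argument. Adding, n ≤ (3^(k-1) - 1) + (3^(k-1) - 1)/2 = (3^k - 3)/2, and the classical three-group strategy achieves this (3 coins in 2 weighings, 12 in 3, 39 in 4, 120 in 5).
So we need the smallest k with (3^k - 3)/2 ≥ 106.
k = 4: (3^4 - 3)/2 = 39 < 106 ✗
k = 5: (3^5 - 3)/2 = 120 ≥ 106 ✓

5


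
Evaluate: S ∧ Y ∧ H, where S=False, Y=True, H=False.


S = False, Y = True, H = False
Expression: S ∧ Y ∧ H
Step 1: S ∧ Y = False AND True = False
Step 2: (False) ∧ H = False AND False = False

False


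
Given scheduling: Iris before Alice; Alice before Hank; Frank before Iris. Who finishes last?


Constraints: Iris before Alice; Alice before Hank; Frank before Iris
The last task can have nothing scheduled after it, so it must never appear on the left of a 'before'.
Tasks appearing before some other task: Iris, Alice, Frank.
The only task not in that list is Hank → it is last.

Hank


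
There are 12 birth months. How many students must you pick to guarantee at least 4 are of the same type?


Pigeonhole: to guarantee k in one of n categories, need (k-1)×n + 1.
k = 4, n = 12
Minimum = (4-1) × 12 + 1 = 3 × 12 + 1

37


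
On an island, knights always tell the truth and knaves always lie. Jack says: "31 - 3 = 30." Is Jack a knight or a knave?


Statement: "31 - 3 = 30."
Actual: 31 - 3 = 28
Claimed: 30
Statement is FALSE → Jack lies → Knave

Knave


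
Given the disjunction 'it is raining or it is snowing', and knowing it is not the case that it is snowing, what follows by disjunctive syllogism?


Disjunctive syllogism: P ∨ Q, ¬P ⊢ Q
Disjunction: it is raining ∨ it is snowing
We know it is not the case that it is snowing.
By disjunctive syllogism, the other disjunct must be true.

It is raining


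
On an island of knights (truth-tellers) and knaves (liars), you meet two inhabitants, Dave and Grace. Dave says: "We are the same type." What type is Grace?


Dave says: "We are the same type."
Case 1: Dave is a Knight (truth-teller)
  Statement is true → they ARE the same → Grace is also a Knight
Case 2: Dave is a Knave (liar)
  Statement is false → they are NOT the same → Grace is a Knight
In both cases, Grace is a Knight.

Knight


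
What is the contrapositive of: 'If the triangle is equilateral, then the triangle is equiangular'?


Original: If the triangle is equilateral, then the triangle is equiangular
Contrapositive: If ¬Q, then ¬P
Negate Q: not (the triangle is equiangular)
Negate P: not (the triangle is equilateral)

If not (the triangle is equiangular), then not (the triangle is equilateral).


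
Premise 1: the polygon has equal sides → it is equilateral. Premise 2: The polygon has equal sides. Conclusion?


Modus ponens: P → Q, P ⊢ Q
P: the polygon has equal sides
Q: it is equilateral
We have P → Q and P is true.
By modus ponens, Q must be true.

It is equilateral


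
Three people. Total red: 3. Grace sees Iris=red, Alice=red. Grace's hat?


Total red = 3, seen red = 2
Own red = 3 - 2 = 1
Grace's hat is red.

red


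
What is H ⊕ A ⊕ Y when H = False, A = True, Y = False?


H = False, A = True, Y = False
Step 1: H ⊕ A = False XOR True = True
Step 2: True ⊕ Y = True XOR False = True
XOR is true when an odd number of operands are true.

True


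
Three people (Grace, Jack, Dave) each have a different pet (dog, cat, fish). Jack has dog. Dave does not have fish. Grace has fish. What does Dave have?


From clues:
  Grace → fish
  Jack → dog
By elimination, Dave gets the remaining.

cat


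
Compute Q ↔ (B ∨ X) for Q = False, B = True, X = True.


Q = False, B = True, X = True
Step 1: B ∨ X = True OR True = True
Step 2: Q ↔ (True): true when both sides have same truth value.
Result: False ↔ True = False

False


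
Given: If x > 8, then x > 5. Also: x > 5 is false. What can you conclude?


Modus tollens: P → Q, ¬Q ⊢ ¬P
P: x > 8
Q: x > 5
We have P → Q and Q is false.
By modus tollens, P must be false.

It is not the case that x > 8


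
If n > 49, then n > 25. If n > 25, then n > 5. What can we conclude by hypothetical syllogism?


Hypothetical syllogism: P → Q, Q → R ⊢ P → R
Premise 1: n > 49 → n > 25
Premise 2: n > 25 → n > 5
Chain the implications: the middle term (n > 25) links the two.
Conclusion: If n > 49, then n > 5.

If n > 49, then n > 5.


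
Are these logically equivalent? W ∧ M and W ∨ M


Expression 1: W ∧ M
Expression 2: W ∨ M
Truth table (W M | Expr1 Expr2):
  T T |   T     T
  T F |   F     T   ← differ
  F T |   F     T   ← differ
  F F |   F     F
Counterexample: W=T, M=F gives Expr1 = F but Expr2 = T, so the expressions are NOT logically equivalent.

No


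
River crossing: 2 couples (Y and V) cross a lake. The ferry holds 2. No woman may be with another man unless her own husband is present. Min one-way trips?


Label couples Y and V.
1. WY+WV → (far: WY,WV; near: HY,HV)
2. WY ←   (far: WV; near: HY,HV,WY)
3. HY+HV → (far: HY,HV,WV; near: WY)
4. HY ←   (far: HV,WV; near: HY,WY)  — HY returns, since WY is alone on near bank
5. HY+WY → (far: all four; near: empty)
Every state respects the constraint.
Minimum trips = 5

5


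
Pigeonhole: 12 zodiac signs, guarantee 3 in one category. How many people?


Pigeonhole: to guarantee k in one of n categories, need (k-1)×n + 1.
k = 3, n = 12
Minimum = (3-1) × 12 + 1 = 2 × 12 + 1

25


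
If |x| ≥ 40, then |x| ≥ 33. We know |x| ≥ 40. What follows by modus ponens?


Modus ponens: P → Q, P ⊢ Q
P: |x| ≥ 40
Q: |x| ≥ 33
We have P → Q and P is true.
By modus ponens, Q must be true.

|x| ≥ 33


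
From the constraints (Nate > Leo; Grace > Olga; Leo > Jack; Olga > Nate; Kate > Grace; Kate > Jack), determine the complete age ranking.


Constraints: Nate > Leo; Grace > Olga; Leo > Jack; Olga > Nate; Kate > Grace; Kate > Jack
Method: at each step, the next-highest is the one remaining person who never appears on the smaller side of a constraint between remaining people.
  Step 1: remaining {Nate, Grace, Leo, Jack, Olga, Kate}; on the smaller side: {Nate, Grace, Leo, Jack, Olga} → Kate is next (Kate > Grace; Kate > Jack).
  Step 2: remaining {Nate, Grace, Leo, Jack, Olga}; on the smaller side: {Nate, Leo, Jack, Olga} → Grace is next (Grace > Olga).
  Step 3: remaining {Nate, Leo, Jack, Olga}; on the smaller side: {Nate, Leo, Jack} → Olga is next (Olga > Nate).
  Step 4: remaining {Nate, Leo, Jack}; on the smaller side: {Leo, Jack} → Nate is next (Nate > Leo).
  Step 5: remaining {Leo, Jack}; on the smaller side: {Jack} → Leo is next (Leo > Jack).
  Step 6: only Jack remains → lowest.
Final ranking (highest to lowest):

Kate > Grace > Olga > Nate > Leo > Jack


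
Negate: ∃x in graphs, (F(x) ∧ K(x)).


Original: ∃x (F(x) ∧ K(x))
Rule: ¬∀→∃, ¬∃→∀, negate predicate.
Negation: ∀x (¬F(x) ∨ ¬K(x))

∀x (¬F(x) ∨ ¬K(x))


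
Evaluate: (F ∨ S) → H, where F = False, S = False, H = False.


F = False, S = False, H = False
Step 1: F ∨ S = False OR False = False
Step 2: (False) → H: false only when antecedent=True and H=False.
Result: True

True


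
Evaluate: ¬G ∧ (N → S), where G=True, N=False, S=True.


G = True, N = False, S = True
Expression: ¬G ∧ (N → S)
Step 1: ¬G = NOT True = False
Step 2: N → S = False → True (false only if N=True, S=False) = True
Step 3: (False) ∧ (True) = False AND True = False

False


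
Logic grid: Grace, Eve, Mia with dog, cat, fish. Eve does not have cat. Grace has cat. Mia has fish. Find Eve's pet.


From clues:
  Mia → fish
  Grace → cat
By elimination, Eve gets the remaining.

dog


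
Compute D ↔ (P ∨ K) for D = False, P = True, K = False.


D = False, P = True, K = False
Step 1: P ∨ K = True OR False = True
Step 2: D ↔ (True): true when both sides have same truth value.
Result: False ↔ True = False

False


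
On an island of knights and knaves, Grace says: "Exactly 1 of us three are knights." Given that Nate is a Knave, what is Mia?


Grace claims exactly 1 knights among Grace, Nate, Mia.
Given: Nate is a Knave.

Case 1: Grace is a Knight (tells truth)
  Then exactly 1 of the three are knights.
  Counting Grace, Nate: 1 knight(s) so far. Need 0 more → Mia = Knave.
Case 2: Grace is a Knave (lies)
  Then the count is NOT 1.
  If Mia = Knight, count = 1 = 1 → claim would be true, contradicts lie.
  If Mia = Knave, count = 0 ≠ 1 → lie confirmed ✓

Mia is a Knave.

Knave


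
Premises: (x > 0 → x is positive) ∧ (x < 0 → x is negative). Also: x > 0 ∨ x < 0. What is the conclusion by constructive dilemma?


Constructive dilemma: (P → Q) ∧ (R → S), P ∨ R ⊢ Q ∨ S
Premise 1: x > 0 → x is positive
Premise 2: x < 0 → x is negative
Premise 3: x > 0 ∨ x < 0
Case 1: Assuming x > 0, then by Premise 1, x is positive.
Case 2: Assuming x < 0, then by Premise 2, x is negative.
Since one of x > 0 or x < 0 must hold, we get x is positive or x is negative.

x is positive or x is negative.


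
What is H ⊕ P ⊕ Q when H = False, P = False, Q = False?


H = False, P = False, Q = False
Step 1: H ⊕ P = False XOR False = False
Step 2: False ⊕ Q = False XOR False = False
XOR is true when an odd number of operands are true.

False


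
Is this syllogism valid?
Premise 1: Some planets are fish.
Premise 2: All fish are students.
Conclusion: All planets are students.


Premise 1: Some planets are fish.
Premise 2: All fish are students.
Conclusion: All planets are students.
Fallacy: illicit minor. The minor term (planets) is distributed in the conclusion ('All planets ...') but undistributed in its premise ('Some planets are fish' doesn't cover all planets).
Only 'Some planets are students' follows, not 'All'.

Invalid


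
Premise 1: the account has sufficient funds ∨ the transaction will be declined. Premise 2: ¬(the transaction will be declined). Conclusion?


Disjunctive syllogism: P ∨ Q, ¬P ⊢ Q
Disjunction: the account has sufficient funds ∨ the transaction will be declined
We know it is not the case that the transaction will be declined.
By disjunctive syllogism, the other disjunct must be true.

The account has sufficient funds


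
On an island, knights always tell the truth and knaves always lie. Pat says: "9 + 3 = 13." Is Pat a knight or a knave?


Statement: "9 + 3 = 13."
Actual: 9 + 3 = 12
Claimed: 13
Statement is FALSE → Pat lies → Knave

Knave


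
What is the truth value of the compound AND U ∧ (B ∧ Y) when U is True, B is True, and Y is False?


U = True, B = True, Y = False
Step 1: B ∧ Y = True AND False = False
Step 2: U ∧ False = True AND False = False
AND is true only when ALL operands are true.

False


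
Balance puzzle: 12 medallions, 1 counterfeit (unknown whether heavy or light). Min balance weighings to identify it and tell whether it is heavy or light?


Let n = 12. 24 possibilities (n medallions × lighter/heavier); each weighing has 3 outcomes.
Bound for k weighings: say the first weighing puts j medallions on each pan. If it tips, the 2j weighed medallions remain suspects (each with a known direction) and k-1 weighings give 3^(k-1) outcomes; 3^(k-1) is odd, so 2j ≤ 3^(k-1) - 1. If it balances, the n - 2j unweighed medallions remain with direction unknown: 2(n - 2j) ≤ 3^(k-1) - 1 by the same parity argument. Adding, n ≤ (3^(k-1) - 1) + (3^(k-1) - 1)/2 = (3^k - 3)/2, and the classical three-group strategy achieves this (3 medallions in 2 weighings, 12 in 3, 39 in 4, 120 in 5).
So we need the smallest k with (3^k - 3)/2 ≥ 12.
k = 2: (3^2 - 3)/2 = 3 < 12 ✗
k = 3: (3^3 - 3)/2 = 12 ≥ 12 ✓

3


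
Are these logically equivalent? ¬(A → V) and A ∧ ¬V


Expression 1: ¬(A → V)
Expression 2: A ∧ ¬V
Truth table (A V | Expr1 Expr2):
  T T |   F     F
  T F |   T     T
  F T |   F     F
  F F |   F     F
All 4 rows agree, so the expressions are logically equivalent.

Yes


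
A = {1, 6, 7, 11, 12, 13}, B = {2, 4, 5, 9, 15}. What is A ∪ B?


A = {1, 6, 7, 11, 12, 13}
B = {2, 4, 5, 9, 15}
Operation: union
All elements combined: 1, 2, 4, 5, 6, 7, 9, 11, 12, 13, 15

{1, 2, 4, 5, 6, 7, 9, 11, 12, 13, 15}


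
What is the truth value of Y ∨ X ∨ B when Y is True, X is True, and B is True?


Y = True, X = True, B = True
Step 1: Y ∨ X = True OR True = True
Step 2: True ∨ B = True OR True = True
OR is true when at least one operand is true.

True


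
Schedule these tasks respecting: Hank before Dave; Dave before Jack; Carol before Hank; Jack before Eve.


Constraints: Hank before Dave; Dave before Jack; Carol before Hank; Jack before Eve
Method: repeatedly schedule the remaining task that has no remaining task required before it.
  Step 1: remaining {Hank, Dave, Carol, Eve, Jack}; every task except Carol still has a predecessor pending → schedule Carol.
  Step 2: remaining {Hank, Dave, Eve, Jack}; every task except Hank still has a predecessor pending → schedule Hank.
  Step 3: remaining {Dave, Eve, Jack}; every task except Dave still has a predecessor pending → schedule Dave.
  Step 4: remaining {Eve, Jack}; every task except Jack still has a predecessor pending → schedule Jack.
  Step 5: only Eve remains → schedule Eve.
Resulting order:

Carol → Hank → Dave → Jack → Eve


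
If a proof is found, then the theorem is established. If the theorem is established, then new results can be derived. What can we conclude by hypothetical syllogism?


Hypothetical syllogism: P → Q, Q → R ⊢ P → R
Premise 1: a proof is found → the theorem is established
Premise 2: the theorem is established → new results can be derived
Chain the implications: the middle term (the theorem is established) links the two.
Conclusion: If a proof is found, then new results can be derived.

If a proof is found, then new results can be derived.


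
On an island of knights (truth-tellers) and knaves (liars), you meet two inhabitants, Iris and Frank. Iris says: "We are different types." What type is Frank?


Iris says: "We are different types."
Case 1: Iris is a Knight (truth-teller)
  Statement is true → they ARE different → Frank is a Knave
Case 2: Iris is a Knave (liar)
  Statement is false → they are NOT different → Frank is a Knave
In both cases, Frank is a Knave.

Knave


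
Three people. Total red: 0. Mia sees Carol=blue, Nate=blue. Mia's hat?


Total red = 0, seen red = 0
Own red = 0 - 0 = 0
Mia's hat is blue.

blue


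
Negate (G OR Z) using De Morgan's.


De Morgan's law: ¬(P ∨ Q) ≡ ¬P ∧ ¬Q
¬(G ∨ Z) = ¬G ∧ ¬Z

¬G ∧ ¬Z


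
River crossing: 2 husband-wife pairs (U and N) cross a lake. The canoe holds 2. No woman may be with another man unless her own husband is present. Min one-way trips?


Label couples U and N.
1. WU+WN → (far: WU,WN; near: HU,HN)
2. WU ←   (far: WN; near: HU,HN,WU)
3. HU+HN → (far: HU,HN,WN; near: WU)
4. HU ←   (far: HN,WN; near: HU,WU)  — HU returns, since WU is alone on near bank
5. HU+WU → (far: all four; near: empty)
Every state respects the constraint.
Minimum trips = 5

5


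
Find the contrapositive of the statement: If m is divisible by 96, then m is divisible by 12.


Original: If m is divisible by 96, then m is divisible by 12
Contrapositive: If ¬Q, then ¬P
Negate Q: not (m is divisible by 12)
Negate P: not (m is divisible by 96)

If not (m is divisible by 12), then not (m is divisible by 96).


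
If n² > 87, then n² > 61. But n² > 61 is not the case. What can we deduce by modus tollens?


Modus tollens: P → Q, ¬Q ⊢ ¬P
P: n² > 87
Q: n² > 61
We have P → Q and Q is false.
By modus tollens, P must be false.

It is not the case that n² > 87


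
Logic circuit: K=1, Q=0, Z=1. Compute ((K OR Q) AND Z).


K OR Q = 1|0 = 1
1 AND 1 = 1

1


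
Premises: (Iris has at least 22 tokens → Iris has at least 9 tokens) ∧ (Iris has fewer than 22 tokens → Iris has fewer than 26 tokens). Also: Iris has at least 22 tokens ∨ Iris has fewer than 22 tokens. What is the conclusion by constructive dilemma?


Constructive dilemma: (P → Q) ∧ (R → S), P ∨ R ⊢ Q ∨ S
Premise 1: Iris has at least 22 tokens → Iris has at least 9 tokens
Premise 2: Iris has fewer than 22 tokens → Iris has fewer than 26 tokens
Premise 3: Iris has at least 22 tokens ∨ Iris has fewer than 22 tokens
Case 1: Assuming Iris has at least 22 tokens, then by Premise 1, Iris has at least 9 tokens.
Case 2: Assuming Iris has fewer than 22 tokens, then by Premise 2, Iris has fewer than 26 tokens.
Since one of Iris has at least 22 tokens or Iris has fewer than 22 tokens must hold, we get Iris has at least 9 tokens or Iris has fewer than 26 tokens.

Iris has at least 9 tokens or Iris has fewer than 26 tokens.
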